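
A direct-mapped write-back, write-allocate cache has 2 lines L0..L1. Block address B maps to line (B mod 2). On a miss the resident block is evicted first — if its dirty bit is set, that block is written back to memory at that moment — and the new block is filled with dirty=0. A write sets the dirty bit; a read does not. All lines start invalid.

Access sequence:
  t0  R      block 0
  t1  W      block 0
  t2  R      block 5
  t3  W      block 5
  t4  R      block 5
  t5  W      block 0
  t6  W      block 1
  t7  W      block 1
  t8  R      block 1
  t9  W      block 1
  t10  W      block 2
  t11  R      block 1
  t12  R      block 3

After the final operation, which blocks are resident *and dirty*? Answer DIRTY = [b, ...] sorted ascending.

DIRTY = [2]

0: R B0 → L0 miss [-]
1: W B0 → L0 hit [D]
2: R B5 → L1 miss [-]
3: W B5 → L1 hit [D]
4: R B5 → L1 hit [D]
5: W B0 → L0 hit [D]
6: W B1 → L1 miss wb→B5 [D]
7: W B1 → L1 hit [D]
8: R B1 → L1 hit [D]
9: W B1 → L1 hit [D]
10: W B2 → L0 miss wb→B0 [D]
11: R B1 → L1 hit [D]
12: R B3 → L1 miss wb→B1 [-]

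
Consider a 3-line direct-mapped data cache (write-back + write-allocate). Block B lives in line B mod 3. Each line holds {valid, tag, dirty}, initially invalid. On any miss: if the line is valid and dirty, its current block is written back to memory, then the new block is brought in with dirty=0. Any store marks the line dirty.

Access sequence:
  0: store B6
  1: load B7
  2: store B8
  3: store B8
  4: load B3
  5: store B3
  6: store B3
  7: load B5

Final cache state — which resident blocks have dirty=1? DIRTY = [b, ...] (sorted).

  0 | W B6 → L0 miss [D]
  1 | R B7 → L1 miss [-]
  2 | W B8 → L2 miss [D]
  3 | W B8 → L2 hit [D]
  4 | R B3 → L0 miss wb→B6 [-]
  5 | W B3 → L0 hit [D]
  6 | W B3 → L0 hit [D]
  7 | R B5 → L2 miss wb→B8 [-]

DIRTY = [3]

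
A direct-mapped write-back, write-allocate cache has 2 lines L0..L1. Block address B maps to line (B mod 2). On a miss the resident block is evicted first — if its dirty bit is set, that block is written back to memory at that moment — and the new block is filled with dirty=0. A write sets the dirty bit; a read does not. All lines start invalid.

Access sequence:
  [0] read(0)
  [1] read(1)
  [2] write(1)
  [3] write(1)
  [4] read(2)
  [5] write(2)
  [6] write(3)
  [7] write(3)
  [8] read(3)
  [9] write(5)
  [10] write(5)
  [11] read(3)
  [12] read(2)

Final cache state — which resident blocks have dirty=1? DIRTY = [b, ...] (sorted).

  0 | R B0 → L0 miss [-]
  1 | R B1 → L1 miss [-]
  2 | W B1 → L1 hit [D]
  3 | W B1 → L1 hit [D]
  4 | R B2 → L0 miss [-]
  5 | W B2 → L0 hit [D]
  6 | W B3 → L1 miss wb→B1 [D]
  7 | W B3 → L1 hit [D]
  8 | R B3 → L1 hit [D]
  9 | W B5 → L1 miss wb→B3 [D]
  10 | W B5 → L1 hit [D]
  11 | R B3 → L1 miss wb→B5 [-]
  12 | R B2 → L0 hit [D]

DIRTY = [2]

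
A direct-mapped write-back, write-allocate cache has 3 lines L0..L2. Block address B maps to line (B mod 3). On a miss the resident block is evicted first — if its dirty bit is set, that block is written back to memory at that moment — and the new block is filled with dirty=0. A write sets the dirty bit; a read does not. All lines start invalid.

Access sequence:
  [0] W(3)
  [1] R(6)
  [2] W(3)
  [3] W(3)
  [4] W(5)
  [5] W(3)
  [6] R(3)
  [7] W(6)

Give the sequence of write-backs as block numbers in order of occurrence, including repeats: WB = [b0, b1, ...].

  0 | W B3 → L0 miss [D]
  1 | R B6 → L0 miss wb→B3 [-]
  2 | W B3 → L0 miss [D]
  3 | W B3 → L0 hit [D]
  4 | W B5 → L2 miss [D]
  5 | W B3 → L0 hit [D]
  6 | R B3 → L0 hit [D]
  7 | W B6 → L0 miss wb→B3 [D]

WB = [3, 3]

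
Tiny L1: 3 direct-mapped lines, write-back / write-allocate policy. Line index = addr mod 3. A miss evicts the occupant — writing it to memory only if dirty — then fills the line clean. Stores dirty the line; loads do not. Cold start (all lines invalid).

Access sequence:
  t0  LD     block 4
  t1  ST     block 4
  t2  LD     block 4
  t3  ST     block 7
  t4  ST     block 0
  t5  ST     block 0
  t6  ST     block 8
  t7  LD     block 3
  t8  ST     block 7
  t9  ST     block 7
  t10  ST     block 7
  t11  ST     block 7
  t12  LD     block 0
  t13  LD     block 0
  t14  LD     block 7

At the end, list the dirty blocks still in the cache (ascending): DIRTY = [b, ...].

0: R B4 → L1 miss [-]
1: W B4 → L1 hit [D]
2: R B4 → L1 hit [D]
3: W B7 → L1 miss wb→B4 [D]
4: W B0 → L0 miss [D]
5: W B0 → L0 hit [D]
6: W B8 → L2 miss [D]
7: R B3 → L0 miss wb→B0 [-]
8: W B7 → L1 hit [D]
9: W B7 → L1 hit [D]
10: W B7 → L1 hit [D]
11: W B7 → L1 hit [D]
12: R B0 → L0 miss [-]
13: R B0 → L0 hit [-]
14: R B7 → L1 hit [D]

DIRTY = [7, 8]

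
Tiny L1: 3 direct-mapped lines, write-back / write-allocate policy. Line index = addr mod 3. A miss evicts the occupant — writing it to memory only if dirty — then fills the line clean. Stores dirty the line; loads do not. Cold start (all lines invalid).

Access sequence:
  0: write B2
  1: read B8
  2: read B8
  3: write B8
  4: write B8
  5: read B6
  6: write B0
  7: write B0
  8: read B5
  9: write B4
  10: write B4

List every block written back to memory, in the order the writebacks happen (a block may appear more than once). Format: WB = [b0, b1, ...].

  0 | W B2 → L2 miss [D]
  1 | R B8 → L2 miss wb→B2 [-]
  2 | R B8 → L2 hit [-]
  3 | W B8 → L2 hit [D]
  4 | W B8 → L2 hit [D]
  5 | R B6 → L0 miss [-]
  6 | W B0 → L0 miss [D]
  7 | W B0 → L0 hit [D]
  8 | R B5 → L2 miss wb→B8 [-]
  9 | W B4 → L1 miss [D]
  10 | W B4 → L1 hit [D]

WB = [2, 8]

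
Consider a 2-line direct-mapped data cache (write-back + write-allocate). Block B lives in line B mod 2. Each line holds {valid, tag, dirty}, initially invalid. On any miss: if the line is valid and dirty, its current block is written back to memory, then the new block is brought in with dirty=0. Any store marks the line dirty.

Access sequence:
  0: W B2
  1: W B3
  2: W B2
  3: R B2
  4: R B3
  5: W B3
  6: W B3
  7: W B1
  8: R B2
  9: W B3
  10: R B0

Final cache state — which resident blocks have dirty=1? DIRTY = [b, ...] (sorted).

0: W B2 -> L0 miss  d=D]
1: W B3 -> L1 miss  d=D]
2: W B2 -> L0 hit  d=D]
3: R B2 -> L0 hit  d=D]
4: R B3 -> L1 hit  d=D]
5: W B3 -> L1 hit  d=D]
6: W B3 -> L1 hit  d=D]
7: W B1 -> L1 miss wb->B3  d=D]
8: R B2 -> L0 hit  d=D]
9: W B3 -> L1 miss wb->B1  d=D]
10: R B0 -> L0 miss wb->B2  d=-]

DIRTY = [3]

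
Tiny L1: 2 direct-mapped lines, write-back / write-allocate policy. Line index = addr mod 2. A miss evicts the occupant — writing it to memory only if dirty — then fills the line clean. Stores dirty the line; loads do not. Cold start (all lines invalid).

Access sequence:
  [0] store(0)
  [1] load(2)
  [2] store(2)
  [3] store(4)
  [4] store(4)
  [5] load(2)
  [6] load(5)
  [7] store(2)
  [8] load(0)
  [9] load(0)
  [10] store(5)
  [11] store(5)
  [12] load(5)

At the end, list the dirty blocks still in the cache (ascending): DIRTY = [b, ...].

0: W B0 → L0 miss [D]
1: R B2 → L0 miss wb→B0 [-]
2: W B2 → L0 hit [D]
3: W B4 → L0 miss wb→B2 [D]
4: W B4 → L0 hit [D]
5: R B2 → L0 miss wb→B4 [-]
6: R B5 → L1 miss [-]
7: W B2 → L0 hit [D]
8: R B0 → L0 miss wb→B2 [-]
9: R B0 → L0 hit [-]
10: W B5 → L1 hit [D]
11: W B5 → L1 hit [D]
12: R B5 → L1 hit [D]

DIRTY = [5]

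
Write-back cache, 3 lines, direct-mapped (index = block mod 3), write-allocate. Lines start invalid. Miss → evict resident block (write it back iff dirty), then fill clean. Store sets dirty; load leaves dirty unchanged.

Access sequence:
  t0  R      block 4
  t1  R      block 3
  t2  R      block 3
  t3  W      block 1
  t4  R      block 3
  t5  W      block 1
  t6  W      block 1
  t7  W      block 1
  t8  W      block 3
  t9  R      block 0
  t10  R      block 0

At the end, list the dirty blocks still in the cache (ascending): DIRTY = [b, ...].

DIRTY = [1]

0: R B4 -> L1 miss  d=-]
1: R B3 -> L0 miss  d=-]
2: R B3 -> L0 hit  d=-]
3: W B1 -> L1 miss  d=D]
4: R B3 -> L0 hit  d=-]
5: W B1 -> L1 hit  d=D]
6: W B1 -> L1 hit  d=D]
7: W B1 -> L1 hit  d=D]
8: W B3 -> L0 hit  d=D]
9: R B0 -> L0 miss wb->B3  d=-]
10: R B0 -> L0 hit  d=-]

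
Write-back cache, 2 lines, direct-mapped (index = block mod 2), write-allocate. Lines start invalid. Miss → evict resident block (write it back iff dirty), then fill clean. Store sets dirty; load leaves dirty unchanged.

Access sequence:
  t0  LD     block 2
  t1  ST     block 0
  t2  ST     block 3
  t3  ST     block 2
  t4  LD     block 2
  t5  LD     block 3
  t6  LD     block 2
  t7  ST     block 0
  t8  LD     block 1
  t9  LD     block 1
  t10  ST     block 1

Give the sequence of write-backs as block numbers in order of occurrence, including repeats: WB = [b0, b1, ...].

  0 | R B2 → L0 miss [-]
  1 | W B0 → L0 miss [D]
  2 | W B3 → L1 miss [D]
  3 | W B2 → L0 miss wb→B0 [D]
  4 | R B2 → L0 hit [D]
  5 | R B3 → L1 hit [D]
  6 | R B2 → L0 hit [D]
  7 | W B0 → L0 miss wb→B2 [D]
  8 | R B1 → L1 miss wb→B3 [-]
  9 | R B1 → L1 hit [-]
  10 | W B1 → L1 hit [D]

WB = [0, 2, 3]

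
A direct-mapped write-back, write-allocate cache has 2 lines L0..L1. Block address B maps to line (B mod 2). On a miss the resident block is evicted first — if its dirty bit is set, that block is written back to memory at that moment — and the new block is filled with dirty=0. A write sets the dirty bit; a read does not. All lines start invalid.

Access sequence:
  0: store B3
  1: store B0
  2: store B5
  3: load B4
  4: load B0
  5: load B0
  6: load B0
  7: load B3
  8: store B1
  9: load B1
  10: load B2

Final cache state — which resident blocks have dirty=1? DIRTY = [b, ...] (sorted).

0: W B3 -> L1 miss  d=D]
1: W B0 -> L0 miss  d=D]
2: W B5 -> L1 miss wb->B3  d=D]
3: R B4 -> L0 miss wb->B0  d=-]
4: R B0 -> L0 miss  d=-]
5: R B0 -> L0 hit  d=-]
6: R B0 -> L0 hit  d=-]
7: R B3 -> L1 miss wb->B5  d=-]
8: W B1 -> L1 miss  d=D]
9: R B1 -> L1 hit  d=D]
10: R B2 -> L0 miss  d=-]

DIRTY = [1]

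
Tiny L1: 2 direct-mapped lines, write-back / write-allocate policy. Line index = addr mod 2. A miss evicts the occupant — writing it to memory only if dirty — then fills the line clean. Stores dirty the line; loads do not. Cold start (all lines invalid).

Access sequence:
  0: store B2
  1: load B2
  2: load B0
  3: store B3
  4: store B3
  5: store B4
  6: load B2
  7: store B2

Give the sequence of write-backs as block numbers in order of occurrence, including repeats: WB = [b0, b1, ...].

  0 | W B2 → L0 miss [D]
  1 | R B2 → L0 hit [D]
  2 | R B0 → L0 miss wb→B2 [-]
  3 | W B3 → L1 miss [D]
  4 | W B3 → L1 hit [D]
  5 | W B4 → L0 miss [D]
  6 | R B2 → L0 miss wb→B4 [-]
  7 | W B2 → L0 hit [D]

WB = [2, 4]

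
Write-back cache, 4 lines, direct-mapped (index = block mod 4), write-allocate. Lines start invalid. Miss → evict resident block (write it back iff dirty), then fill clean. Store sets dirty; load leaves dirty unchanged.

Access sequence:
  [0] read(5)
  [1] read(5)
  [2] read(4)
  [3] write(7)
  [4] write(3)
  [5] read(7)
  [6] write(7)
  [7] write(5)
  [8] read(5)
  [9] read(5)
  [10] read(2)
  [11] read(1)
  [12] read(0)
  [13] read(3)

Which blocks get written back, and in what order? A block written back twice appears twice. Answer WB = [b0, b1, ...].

WB = [7, 3, 5, 7]

0: R B5 → L1 miss [-]
1: R B5 → L1 hit [-]
2: R B4 → L0 miss [-]
3: W B7 → L3 miss [D]
4: W B3 → L3 miss wb→B7 [D]
5: R B7 → L3 miss wb→B3 [-]
6: W B7 → L3 hit [D]
7: W B5 → L1 hit [D]
8: R B5 → L1 hit [D]
9: R B5 → L1 hit [D]
10: R B2 → L2 miss [-]
11: R B1 → L1 miss wb→B5 [-]
12: R B0 → L0 miss [-]
13: R B3 → L3 miss wb→B7 [-]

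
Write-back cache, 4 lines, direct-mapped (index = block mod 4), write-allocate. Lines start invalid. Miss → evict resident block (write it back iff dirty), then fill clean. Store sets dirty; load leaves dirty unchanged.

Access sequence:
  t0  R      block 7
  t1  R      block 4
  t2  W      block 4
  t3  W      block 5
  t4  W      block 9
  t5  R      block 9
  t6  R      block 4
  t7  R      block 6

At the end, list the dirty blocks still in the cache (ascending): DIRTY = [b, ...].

DIRTY = [4, 9]

  0 | R B7 → L3 miss [-]
  1 | R B4 → L0 miss [-]
  2 | W B4 → L0 hit [D]
  3 | W B5 → L1 miss [D]
  4 | W B9 → L1 miss wb→B5 [D]
  5 | R B9 → L1 hit [D]
  6 | R B4 → L0 hit [D]
  7 | R B6 → L2 miss [-]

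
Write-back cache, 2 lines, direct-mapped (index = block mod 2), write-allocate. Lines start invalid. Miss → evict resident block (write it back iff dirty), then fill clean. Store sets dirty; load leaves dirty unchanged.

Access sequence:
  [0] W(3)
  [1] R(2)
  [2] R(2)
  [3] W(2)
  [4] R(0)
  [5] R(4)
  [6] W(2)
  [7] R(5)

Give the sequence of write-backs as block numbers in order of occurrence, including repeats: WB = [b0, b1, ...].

WB = [2, 3]

0: W B3 → L1 miss [D]
1: R B2 → L0 miss [-]
2: R B2 → L0 hit [-]
3: W B2 → L0 hit [D]
4: R B0 → L0 miss wb→B2 [-]
5: R B4 → L0 miss [-]
6: W B2 → L0 miss [D]
7: R B5 → L1 miss wb→B3 [-]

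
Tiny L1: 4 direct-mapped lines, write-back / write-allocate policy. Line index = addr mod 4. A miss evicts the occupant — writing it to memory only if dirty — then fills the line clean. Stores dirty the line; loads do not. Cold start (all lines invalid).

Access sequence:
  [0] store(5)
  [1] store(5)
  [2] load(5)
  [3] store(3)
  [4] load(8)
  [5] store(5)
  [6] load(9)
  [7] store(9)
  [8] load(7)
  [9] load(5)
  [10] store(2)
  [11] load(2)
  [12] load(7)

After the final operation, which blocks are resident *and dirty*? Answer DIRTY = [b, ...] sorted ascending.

0: W B5 -> L1 miss  d=D]
1: W B5 -> L1 hit  d=D]
2: R B5 -> L1 hit  d=D]
3: W B3 -> L3 miss  d=D]
4: R B8 -> L0 miss  d=-]
5: W B5 -> L1 hit  d=D]
6: R B9 -> L1 miss wb->B5  d=-]
7: W B9 -> L1 hit  d=D]
8: R B7 -> L3 miss wb->B3  d=-]
9: R B5 -> L1 miss wb->B9  d=-]
10: W B2 -> L2 miss  d=D]
11: R B2 -> L2 hit  d=D]
12: R B7 -> L3 hit  d=-]

DIRTY = [2]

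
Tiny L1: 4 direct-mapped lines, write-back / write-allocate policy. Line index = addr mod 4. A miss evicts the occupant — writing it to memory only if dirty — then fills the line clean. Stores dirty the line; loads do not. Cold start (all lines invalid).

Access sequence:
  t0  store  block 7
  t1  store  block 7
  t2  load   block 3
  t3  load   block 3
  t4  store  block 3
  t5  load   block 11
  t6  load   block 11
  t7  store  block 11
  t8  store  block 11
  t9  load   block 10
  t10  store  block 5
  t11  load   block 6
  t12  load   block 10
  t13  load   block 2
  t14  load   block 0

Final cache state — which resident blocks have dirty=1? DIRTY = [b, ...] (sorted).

0: W B7 -> L3 miss  d=D]
1: W B7 -> L3 hit  d=D]
2: R B3 -> L3 miss wb->B7  d=-]
3: R B3 -> L3 hit  d=-]
4: W B3 -> L3 hit  d=D]
5: R B11 -> L3 miss wb->B3  d=-]
6: R B11 -> L3 hit  d=-]
7: W B11 -> L3 hit  d=D]
8: W B11 -> L3 hit  d=D]
9: R B10 -> L2 miss  d=-]
10: W B5 -> L1 miss  d=D]
11: R B6 -> L2 miss  d=-]
12: R B10 -> L2 miss  d=-]
13: R B2 -> L2 miss  d=-]
14: R B0 -> L0 miss  d=-]

DIRTY = [5, 11]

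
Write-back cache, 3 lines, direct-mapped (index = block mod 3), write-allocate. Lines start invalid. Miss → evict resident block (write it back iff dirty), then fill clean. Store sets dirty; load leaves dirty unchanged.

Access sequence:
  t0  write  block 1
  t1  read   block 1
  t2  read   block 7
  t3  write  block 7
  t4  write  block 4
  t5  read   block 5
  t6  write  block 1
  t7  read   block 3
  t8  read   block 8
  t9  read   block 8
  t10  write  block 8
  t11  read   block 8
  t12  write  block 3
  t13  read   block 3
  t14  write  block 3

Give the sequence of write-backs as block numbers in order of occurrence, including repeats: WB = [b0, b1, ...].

0: W B1 -> L1 miss  d=D]
1: R B1 -> L1 hit  d=D]
2: R B7 -> L1 miss wb->B1  d=-]
3: W B7 -> L1 hit  d=D]
4: W B4 -> L1 miss wb->B7  d=D]
5: R B5 -> L2 miss  d=-]
6: W B1 -> L1 miss wb->B4  d=D]
7: R B3 -> L0 miss  d=-]
8: R B8 -> L2 miss  d=-]
9: R B8 -> L2 hit  d=-]
10: W B8 -> L2 hit  d=D]
11: R B8 -> L2 hit  d=D]
12: W B3 -> L0 hit  d=D]
13: R B3 -> L0 hit  d=D]
14: W B3 -> L0 hit  d=D]

WB = [1, 7, 4]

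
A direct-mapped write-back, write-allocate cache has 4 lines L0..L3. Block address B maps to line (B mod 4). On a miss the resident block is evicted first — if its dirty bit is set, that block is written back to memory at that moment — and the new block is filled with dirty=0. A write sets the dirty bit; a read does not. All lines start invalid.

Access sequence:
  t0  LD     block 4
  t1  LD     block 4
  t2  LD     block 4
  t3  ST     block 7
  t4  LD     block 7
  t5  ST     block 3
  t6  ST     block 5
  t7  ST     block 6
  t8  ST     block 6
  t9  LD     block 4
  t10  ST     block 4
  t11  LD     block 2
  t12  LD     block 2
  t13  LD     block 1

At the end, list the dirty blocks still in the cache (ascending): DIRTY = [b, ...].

DIRTY = [3, 4]

0: R B4 → L0 miss [-]
1: R B4 → L0 hit [-]
2: R B4 → L0 hit [-]
3: W B7 → L3 miss [D]
4: R B7 → L3 hit [D]
5: W B3 → L3 miss wb→B7 [D]
6: W B5 → L1 miss [D]
7: W B6 → L2 miss [D]
8: W B6 → L2 hit [D]
9: R B4 → L0 hit [-]
10: W B4 → L0 hit [D]
11: R B2 → L2 miss wb→B6 [-]
12: R B2 → L2 hit [-]
13: R B1 → L1 miss wb→B5 [-]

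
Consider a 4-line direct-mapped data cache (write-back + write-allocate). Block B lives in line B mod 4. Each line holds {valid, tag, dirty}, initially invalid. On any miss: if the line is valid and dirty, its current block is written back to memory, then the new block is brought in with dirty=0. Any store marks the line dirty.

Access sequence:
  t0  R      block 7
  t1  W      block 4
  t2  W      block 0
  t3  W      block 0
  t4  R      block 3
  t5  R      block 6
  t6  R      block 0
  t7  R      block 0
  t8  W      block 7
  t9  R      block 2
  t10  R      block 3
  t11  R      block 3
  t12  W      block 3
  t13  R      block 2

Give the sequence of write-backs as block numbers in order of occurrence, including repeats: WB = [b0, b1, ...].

0: R B7 → L3 miss [-]
1: W B4 → L0 miss [D]
2: W B0 → L0 miss wb→B4 [D]
3: W B0 → L0 hit [D]
4: R B3 → L3 miss [-]
5: R B6 → L2 miss [-]
6: R B0 → L0 hit [D]
7: R B0 → L0 hit [D]
8: W B7 → L3 miss [D]
9: R B2 → L2 miss [-]
10: R B3 → L3 miss wb→B7 [-]
11: R B3 → L3 hit [-]
12: W B3 → L3 hit [D]
13: R B2 → L2 hit [-]

WB = [4, 7]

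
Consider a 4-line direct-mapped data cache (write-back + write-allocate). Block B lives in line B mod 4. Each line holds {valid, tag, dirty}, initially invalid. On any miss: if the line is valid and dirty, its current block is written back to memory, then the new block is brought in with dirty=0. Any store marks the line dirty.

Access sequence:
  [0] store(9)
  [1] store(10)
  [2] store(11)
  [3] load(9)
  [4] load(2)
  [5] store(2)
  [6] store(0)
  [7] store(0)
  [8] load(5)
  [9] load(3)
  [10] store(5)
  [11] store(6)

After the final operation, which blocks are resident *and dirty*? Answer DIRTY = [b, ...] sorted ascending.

DIRTY = [0, 5, 6]

0: W B9 -> L1 miss  d=D]
1: W B10 -> L2 miss  d=D]
2: W B11 -> L3 miss  d=D]
3: R B9 -> L1 hit  d=D]
4: R B2 -> L2 miss wb->B10  d=-]
5: W B2 -> L2 hit  d=D]
6: W B0 -> L0 miss  d=D]
7: W B0 -> L0 hit  d=D]
8: R B5 -> L1 miss wb->B9  d=-]
9: R B3 -> L3 miss wb->B11  d=-]
10: W B5 -> L1 hit  d=D]
11: W B6 -> L2 miss wb->B2  d=D]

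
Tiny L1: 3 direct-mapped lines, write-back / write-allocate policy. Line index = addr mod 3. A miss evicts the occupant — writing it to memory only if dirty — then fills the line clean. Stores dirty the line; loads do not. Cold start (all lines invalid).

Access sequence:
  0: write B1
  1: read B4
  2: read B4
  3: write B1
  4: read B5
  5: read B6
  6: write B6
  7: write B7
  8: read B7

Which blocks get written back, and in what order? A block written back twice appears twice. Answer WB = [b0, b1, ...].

WB = [1, 1]

  0 | W B1 → L1 miss [D]
  1 | R B4 → L1 miss wb→B1 [-]
  2 | R B4 → L1 hit [-]
  3 | W B1 → L1 miss [D]
  4 | R B5 → L2 miss [-]
  5 | R B6 → L0 miss [-]
  6 | W B6 → L0 hit [D]
  7 | W B7 → L1 miss wb→B1 [D]
  8 | R B7 → L1 hit [D]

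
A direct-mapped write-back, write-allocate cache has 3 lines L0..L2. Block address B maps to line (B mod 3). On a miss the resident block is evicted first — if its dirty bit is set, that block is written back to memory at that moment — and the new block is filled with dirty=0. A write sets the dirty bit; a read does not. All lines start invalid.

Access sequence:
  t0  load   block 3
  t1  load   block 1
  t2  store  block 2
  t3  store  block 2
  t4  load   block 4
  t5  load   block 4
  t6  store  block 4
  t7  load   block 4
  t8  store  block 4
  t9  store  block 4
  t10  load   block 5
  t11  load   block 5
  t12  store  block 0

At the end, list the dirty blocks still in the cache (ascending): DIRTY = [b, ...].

  0 | R B3 → L0 miss [-]
  1 | R B1 → L1 miss [-]
  2 | W B2 → L2 miss [D]
  3 | W B2 → L2 hit [D]
  4 | R B4 → L1 miss [-]
  5 | R B4 → L1 hit [-]
  6 | W B4 → L1 hit [D]
  7 | R B4 → L1 hit [D]
  8 | W B4 → L1 hit [D]
  9 | W B4 → L1 hit [D]
  10 | R B5 → L2 miss wb→B2 [-]
  11 | R B5 → L2 hit [-]
  12 | W B0 → L0 miss [D]

DIRTY = [0, 4]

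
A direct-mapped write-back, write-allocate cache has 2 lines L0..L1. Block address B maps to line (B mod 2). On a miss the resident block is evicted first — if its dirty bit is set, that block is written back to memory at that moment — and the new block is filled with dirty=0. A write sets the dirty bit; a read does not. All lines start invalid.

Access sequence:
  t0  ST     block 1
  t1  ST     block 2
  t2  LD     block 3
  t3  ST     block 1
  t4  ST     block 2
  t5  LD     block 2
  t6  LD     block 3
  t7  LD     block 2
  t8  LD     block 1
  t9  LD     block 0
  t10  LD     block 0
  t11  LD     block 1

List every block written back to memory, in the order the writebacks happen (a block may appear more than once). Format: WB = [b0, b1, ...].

0: W B1 -> L1 miss  d=D]
1: W B2 -> L0 miss  d=D]
2: R B3 -> L1 miss wb->B1  d=-]
3: W B1 -> L1 miss  d=D]
4: W B2 -> L0 hit  d=D]
5: R B2 -> L0 hit  d=D]
6: R B3 -> L1 miss wb->B1  d=-]
7: R B2 -> L0 hit  d=D]
8: R B1 -> L1 miss  d=-]
9: R B0 -> L0 miss wb->B2  d=-]
10: R B0 -> L0 hit  d=-]
11: R B1 -> L1 hit  d=-]

WB = [1, 1, 2]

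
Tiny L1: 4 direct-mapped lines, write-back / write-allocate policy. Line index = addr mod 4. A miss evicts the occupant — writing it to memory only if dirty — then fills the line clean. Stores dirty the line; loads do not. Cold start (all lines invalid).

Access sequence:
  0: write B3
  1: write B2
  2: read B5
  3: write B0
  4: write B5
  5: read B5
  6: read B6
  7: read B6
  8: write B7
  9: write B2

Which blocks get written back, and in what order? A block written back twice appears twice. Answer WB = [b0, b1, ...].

  0 | W B3 → L3 miss [D]
  1 | W B2 → L2 miss [D]
  2 | R B5 → L1 miss [-]
  3 | W B0 → L0 miss [D]
  4 | W B5 → L1 hit [D]
  5 | R B5 → L1 hit [D]
  6 | R B6 → L2 miss wb→B2 [-]
  7 | R B6 → L2 hit [-]
  8 | W B7 → L3 miss wb→B3 [D]
  9 | W B2 → L2 miss [D]

WB = [2, 3]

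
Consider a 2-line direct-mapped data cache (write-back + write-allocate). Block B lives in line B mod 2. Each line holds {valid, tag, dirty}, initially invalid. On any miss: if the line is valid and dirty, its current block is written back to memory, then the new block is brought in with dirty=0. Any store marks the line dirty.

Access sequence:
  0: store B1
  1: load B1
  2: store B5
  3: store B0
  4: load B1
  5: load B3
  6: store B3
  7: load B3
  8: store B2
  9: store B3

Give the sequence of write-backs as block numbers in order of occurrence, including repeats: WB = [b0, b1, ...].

WB = [1, 5, 0]

0: W B1 -> L1 miss  d=D]
1: R B1 -> L1 hit  d=D]
2: W B5 -> L1 miss wb->B1  d=D]
3: W B0 -> L0 miss  d=D]
4: R B1 -> L1 miss wb->B5  d=-]
5: R B3 -> L1 miss  d=-]
6: W B3 -> L1 hit  d=D]
7: R B3 -> L1 hit  d=D]
8: W B2 -> L0 miss wb->B0  d=D]
9: W B3 -> L1 hit  d=D]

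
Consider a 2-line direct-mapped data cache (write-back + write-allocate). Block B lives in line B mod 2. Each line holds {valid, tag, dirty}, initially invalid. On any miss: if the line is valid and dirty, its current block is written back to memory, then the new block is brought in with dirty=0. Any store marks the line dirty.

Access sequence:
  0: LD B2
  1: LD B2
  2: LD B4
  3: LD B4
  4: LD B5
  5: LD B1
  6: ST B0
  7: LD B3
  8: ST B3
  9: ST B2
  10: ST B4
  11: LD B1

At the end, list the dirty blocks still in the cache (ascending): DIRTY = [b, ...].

  0 | R B2 → L0 miss [-]
  1 | R B2 → L0 hit [-]
  2 | R B4 → L0 miss [-]
  3 | R B4 → L0 hit [-]
  4 | R B5 → L1 miss [-]
  5 | R B1 → L1 miss [-]
  6 | W B0 → L0 miss [D]
  7 | R B3 → L1 miss [-]
  8 | W B3 → L1 hit [D]
  9 | W B2 → L0 miss wb→B0 [D]
  10 | W B4 → L0 miss wb→B2 [D]
  11 | R B1 → L1 miss wb→B3 [-]

DIRTY = [4]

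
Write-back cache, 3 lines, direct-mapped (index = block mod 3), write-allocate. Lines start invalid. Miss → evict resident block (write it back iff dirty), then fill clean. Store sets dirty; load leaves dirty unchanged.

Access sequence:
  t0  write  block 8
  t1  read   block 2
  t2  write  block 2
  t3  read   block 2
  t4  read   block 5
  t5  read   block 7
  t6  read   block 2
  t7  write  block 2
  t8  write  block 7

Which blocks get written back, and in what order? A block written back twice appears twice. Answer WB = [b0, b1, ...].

WB = [8, 2]

  0 | W B8 → L2 miss [D]
  1 | R B2 → L2 miss wb→B8 [-]
  2 | W B2 → L2 hit [D]
  3 | R B2 → L2 hit [D]
  4 | R B5 → L2 miss wb→B2 [-]
  5 | R B7 → L1 miss [-]
  6 | R B2 → L2 miss [-]
  7 | W B2 → L2 hit [D]
  8 | W B7 → L1 hit [D]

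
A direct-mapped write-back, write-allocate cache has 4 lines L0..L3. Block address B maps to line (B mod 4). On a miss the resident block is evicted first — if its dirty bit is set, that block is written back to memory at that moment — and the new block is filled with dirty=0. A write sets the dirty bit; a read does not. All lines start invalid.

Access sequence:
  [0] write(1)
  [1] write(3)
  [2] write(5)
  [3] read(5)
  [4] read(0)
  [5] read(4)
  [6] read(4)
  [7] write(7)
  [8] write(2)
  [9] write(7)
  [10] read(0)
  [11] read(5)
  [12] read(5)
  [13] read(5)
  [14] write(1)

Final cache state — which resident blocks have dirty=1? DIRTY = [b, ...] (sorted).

  0 | W B1 → L1 miss [D]
  1 | W B3 → L3 miss [D]
  2 | W B5 → L1 miss wb→B1 [D]
  3 | R B5 → L1 hit [D]
  4 | R B0 → L0 miss [-]
  5 | R B4 → L0 miss [-]
  6 | R B4 → L0 hit [-]
  7 | W B7 → L3 miss wb→B3 [D]
  8 | W B2 → L2 miss [D]
  9 | W B7 → L3 hit [D]
  10 | R B0 → L0 miss [-]
  11 | R B5 → L1 hit [D]
  12 | R B5 → L1 hit [D]
  13 | R B5 → L1 hit [D]
  14 | W B1 → L1 miss wb→B5 [D]

DIRTY = [1, 2, 7]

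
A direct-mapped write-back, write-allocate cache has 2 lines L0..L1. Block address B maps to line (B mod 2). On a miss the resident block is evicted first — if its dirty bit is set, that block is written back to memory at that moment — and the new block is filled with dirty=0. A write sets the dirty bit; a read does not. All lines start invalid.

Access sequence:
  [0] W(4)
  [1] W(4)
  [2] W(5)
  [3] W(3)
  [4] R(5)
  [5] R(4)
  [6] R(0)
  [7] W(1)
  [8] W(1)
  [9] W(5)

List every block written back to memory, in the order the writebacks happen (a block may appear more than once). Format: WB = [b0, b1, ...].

WB = [5, 3, 4, 1]

  0 | W B4 → L0 miss [D]
  1 | W B4 → L0 hit [D]
  2 | W B5 → L1 miss [D]
  3 | W B3 → L1 miss wb→B5 [D]
  4 | R B5 → L1 miss wb→B3 [-]
  5 | R B4 → L0 hit [D]
  6 | R B0 → L0 miss wb→B4 [-]
  7 | W B1 → L1 miss [D]
  8 | W B1 → L1 hit [D]
  9 | W B5 → L1 miss wb→B1 [D]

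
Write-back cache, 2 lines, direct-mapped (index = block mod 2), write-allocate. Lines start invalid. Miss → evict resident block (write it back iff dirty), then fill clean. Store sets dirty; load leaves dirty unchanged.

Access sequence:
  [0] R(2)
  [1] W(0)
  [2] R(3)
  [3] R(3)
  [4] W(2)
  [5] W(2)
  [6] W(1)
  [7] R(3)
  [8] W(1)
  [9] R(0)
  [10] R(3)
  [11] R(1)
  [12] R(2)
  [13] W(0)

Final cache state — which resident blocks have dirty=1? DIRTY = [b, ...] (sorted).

DIRTY = [0]

0: R B2 → L0 miss [-]
1: W B0 → L0 miss [D]
2: R B3 → L1 miss [-]
3: R B3 → L1 hit [-]
4: W B2 → L0 miss wb→B0 [D]
5: W B2 → L0 hit [D]
6: W B1 → L1 miss [D]
7: R B3 → L1 miss wb→B1 [-]
8: W B1 → L1 miss [D]
9: R B0 → L0 miss wb→B2 [-]
10: R B3 → L1 miss wb→B1 [-]
11: R B1 → L1 miss [-]
12: R B2 → L0 miss [-]
13: W B0 → L0 miss [D]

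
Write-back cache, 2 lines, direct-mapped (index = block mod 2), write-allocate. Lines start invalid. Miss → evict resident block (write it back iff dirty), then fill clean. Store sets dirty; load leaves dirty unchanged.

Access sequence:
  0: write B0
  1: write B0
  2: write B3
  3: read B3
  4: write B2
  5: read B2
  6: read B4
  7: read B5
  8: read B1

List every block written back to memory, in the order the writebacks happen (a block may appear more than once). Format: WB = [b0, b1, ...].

WB = [0, 2, 3]

  0 | W B0 → L0 miss [D]
  1 | W B0 → L0 hit [D]
  2 | W B3 → L1 miss [D]
  3 | R B3 → L1 hit [D]
  4 | W B2 → L0 miss wb→B0 [D]
  5 | R B2 → L0 hit [D]
  6 | R B4 → L0 miss wb→B2 [-]
  7 | R B5 → L1 miss wb→B3 [-]
  8 | R B1 → L1 miss [-]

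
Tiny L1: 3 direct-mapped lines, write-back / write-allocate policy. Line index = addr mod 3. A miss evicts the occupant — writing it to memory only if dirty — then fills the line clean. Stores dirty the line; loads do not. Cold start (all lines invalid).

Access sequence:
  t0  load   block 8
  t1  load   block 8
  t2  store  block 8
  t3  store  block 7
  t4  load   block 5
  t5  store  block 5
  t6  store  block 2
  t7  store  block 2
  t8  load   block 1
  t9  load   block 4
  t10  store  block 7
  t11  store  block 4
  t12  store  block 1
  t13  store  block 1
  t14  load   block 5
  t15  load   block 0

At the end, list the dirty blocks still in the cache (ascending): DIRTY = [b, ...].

0: R B8 → L2 miss [-]
1: R B8 → L2 hit [-]
2: W B8 → L2 hit [D]
3: W B7 → L1 miss [D]
4: R B5 → L2 miss wb→B8 [-]
5: W B5 → L2 hit [D]
6: W B2 → L2 miss wb→B5 [D]
7: W B2 → L2 hit [D]
8: R B1 → L1 miss wb→B7 [-]
9: R B4 → L1 miss [-]
10: W B7 → L1 miss [D]
11: W B4 → L1 miss wb→B7 [D]
12: W B1 → L1 miss wb→B4 [D]
13: W B1 → L1 hit [D]
14: R B5 → L2 miss wb→B2 [-]
15: R B0 → L0 miss [-]

DIRTY = [1]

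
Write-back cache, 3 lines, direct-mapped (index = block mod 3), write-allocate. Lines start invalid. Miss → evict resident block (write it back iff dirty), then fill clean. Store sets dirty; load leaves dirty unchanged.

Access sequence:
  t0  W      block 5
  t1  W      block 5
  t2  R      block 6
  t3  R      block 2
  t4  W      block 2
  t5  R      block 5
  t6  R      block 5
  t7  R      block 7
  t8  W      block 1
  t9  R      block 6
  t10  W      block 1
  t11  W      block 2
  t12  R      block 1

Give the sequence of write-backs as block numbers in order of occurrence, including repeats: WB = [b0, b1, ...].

0: W B5 -> L2 miss  d=D]
1: W B5 -> L2 hit  d=D]
2: R B6 -> L0 miss  d=-]
3: R B2 -> L2 miss wb->B5  d=-]
4: W B2 -> L2 hit  d=D]
5: R B5 -> L2 miss wb->B2  d=-]
6: R B5 -> L2 hit  d=-]
7: R B7 -> L1 miss  d=-]
8: W B1 -> L1 miss  d=D]
9: R B6 -> L0 hit  d=-]
10: W B1 -> L1 hit  d=D]
11: W B2 -> L2 miss  d=D]
12: R B1 -> L1 hit  d=D]

WB = [5, 2]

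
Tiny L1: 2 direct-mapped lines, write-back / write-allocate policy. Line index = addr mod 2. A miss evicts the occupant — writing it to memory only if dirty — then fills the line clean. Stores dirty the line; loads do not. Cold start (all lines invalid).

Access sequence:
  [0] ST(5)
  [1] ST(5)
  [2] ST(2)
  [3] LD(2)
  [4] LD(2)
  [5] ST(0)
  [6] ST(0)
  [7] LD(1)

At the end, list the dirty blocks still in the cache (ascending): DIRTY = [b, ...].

  0 | W B5 → L1 miss [D]
  1 | W B5 → L1 hit [D]
  2 | W B2 → L0 miss [D]
  3 | R B2 → L0 hit [D]
  4 | R B2 → L0 hit [D]
  5 | W B0 → L0 miss wb→B2 [D]
  6 | W B0 → L0 hit [D]
  7 | R B1 → L1 miss wb→B5 [-]

DIRTY = [0]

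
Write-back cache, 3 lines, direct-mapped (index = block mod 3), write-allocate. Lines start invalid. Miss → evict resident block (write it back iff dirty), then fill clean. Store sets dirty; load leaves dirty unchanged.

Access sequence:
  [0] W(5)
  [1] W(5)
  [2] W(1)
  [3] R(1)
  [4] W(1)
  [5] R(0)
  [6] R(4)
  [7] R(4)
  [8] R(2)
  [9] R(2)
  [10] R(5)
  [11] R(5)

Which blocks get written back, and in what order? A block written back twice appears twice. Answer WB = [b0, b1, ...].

  0 | W B5 → L2 miss [D]
  1 | W B5 → L2 hit [D]
  2 | W B1 → L1 miss [D]
  3 | R B1 → L1 hit [D]
  4 | W B1 → L1 hit [D]
  5 | R B0 → L0 miss [-]
  6 | R B4 → L1 miss wb→B1 [-]
  7 | R B4 → L1 hit [-]
  8 | R B2 → L2 miss wb→B5 [-]
  9 | R B2 → L2 hit [-]
  10 | R B5 → L2 miss [-]
  11 | R B5 → L2 hit [-]

WB = [1, 5]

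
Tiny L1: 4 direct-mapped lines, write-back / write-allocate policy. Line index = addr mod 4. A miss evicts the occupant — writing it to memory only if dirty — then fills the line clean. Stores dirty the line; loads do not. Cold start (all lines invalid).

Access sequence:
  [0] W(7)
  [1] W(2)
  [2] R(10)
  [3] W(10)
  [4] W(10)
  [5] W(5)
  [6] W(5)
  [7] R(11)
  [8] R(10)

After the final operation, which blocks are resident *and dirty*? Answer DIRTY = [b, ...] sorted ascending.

0: W B7 → L3 miss [D]
1: W B2 → L2 miss [D]
2: R B10 → L2 miss wb→B2 [-]
3: W B10 → L2 hit [D]
4: W B10 → L2 hit [D]
5: W B5 → L1 miss [D]
6: W B5 → L1 hit [D]
7: R B11 → L3 miss wb→B7 [-]
8: R B10 → L2 hit [D]

DIRTY = [5, 10]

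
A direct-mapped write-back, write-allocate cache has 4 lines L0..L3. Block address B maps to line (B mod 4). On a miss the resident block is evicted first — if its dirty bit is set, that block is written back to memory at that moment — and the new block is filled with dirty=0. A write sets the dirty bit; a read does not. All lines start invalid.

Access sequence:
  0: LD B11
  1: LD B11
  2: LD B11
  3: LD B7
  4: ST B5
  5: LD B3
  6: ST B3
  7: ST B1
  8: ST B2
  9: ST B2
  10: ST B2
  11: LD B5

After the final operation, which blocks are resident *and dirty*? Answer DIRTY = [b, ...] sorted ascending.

0: R B11 → L3 miss [-]
1: R B11 → L3 hit [-]
2: R B11 → L3 hit [-]
3: R B7 → L3 miss [-]
4: W B5 → L1 miss [D]
5: R B3 → L3 miss [-]
6: W B3 → L3 hit [D]
7: W B1 → L1 miss wb→B5 [D]
8: W B2 → L2 miss [D]
9: W B2 → L2 hit [D]
10: W B2 → L2 hit [D]
11: R B5 → L1 miss wb→B1 [-]

DIRTY = [2, 3]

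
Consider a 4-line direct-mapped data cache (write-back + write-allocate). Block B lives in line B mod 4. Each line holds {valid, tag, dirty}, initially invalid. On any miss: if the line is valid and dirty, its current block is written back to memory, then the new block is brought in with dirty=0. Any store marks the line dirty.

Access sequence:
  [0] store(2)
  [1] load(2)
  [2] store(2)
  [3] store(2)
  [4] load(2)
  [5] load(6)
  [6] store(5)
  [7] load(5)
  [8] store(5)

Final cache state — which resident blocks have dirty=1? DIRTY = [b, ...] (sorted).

  0 | W B2 → L2 miss [D]
  1 | R B2 → L2 hit [D]
  2 | W B2 → L2 hit [D]
  3 | W B2 → L2 hit [D]
  4 | R B2 → L2 hit [D]
  5 | R B6 → L2 miss wb→B2 [-]
  6 | W B5 → L1 miss [D]
  7 | R B5 → L1 hit [D]
  8 | W B5 → L1 hit [D]

DIRTY = [5]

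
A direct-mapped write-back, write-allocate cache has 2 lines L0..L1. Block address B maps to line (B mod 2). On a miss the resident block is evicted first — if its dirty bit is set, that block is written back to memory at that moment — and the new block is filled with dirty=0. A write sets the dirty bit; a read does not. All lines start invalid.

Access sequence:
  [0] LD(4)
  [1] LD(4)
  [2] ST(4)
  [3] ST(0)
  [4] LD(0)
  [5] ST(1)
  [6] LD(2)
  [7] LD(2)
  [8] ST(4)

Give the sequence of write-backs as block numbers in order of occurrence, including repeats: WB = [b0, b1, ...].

WB = [4, 0]

0: R B4 → L0 miss [-]
1: R B4 → L0 hit [-]
2: W B4 → L0 hit [D]
3: W B0 → L0 miss wb→B4 [D]
4: R B0 → L0 hit [D]
5: W B1 → L1 miss [D]
6: R B2 → L0 miss wb→B0 [-]
7: R B2 → L0 hit [-]
8: W B4 → L0 miss [D]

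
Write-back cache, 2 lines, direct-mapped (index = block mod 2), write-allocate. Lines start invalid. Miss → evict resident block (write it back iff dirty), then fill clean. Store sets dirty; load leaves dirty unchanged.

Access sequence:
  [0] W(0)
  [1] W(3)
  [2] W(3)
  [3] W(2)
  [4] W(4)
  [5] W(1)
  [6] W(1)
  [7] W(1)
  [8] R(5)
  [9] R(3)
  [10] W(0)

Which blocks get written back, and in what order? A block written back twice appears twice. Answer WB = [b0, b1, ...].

  0 | W B0 → L0 miss [D]
  1 | W B3 → L1 miss [D]
  2 | W B3 → L1 hit [D]
  3 | W B2 → L0 miss wb→B0 [D]
  4 | W B4 → L0 miss wb→B2 [D]
  5 | W B1 → L1 miss wb→B3 [D]
  6 | W B1 → L1 hit [D]
  7 | W B1 → L1 hit [D]
  8 | R B5 → L1 miss wb→B1 [-]
  9 | R B3 → L1 miss [-]
  10 | W B0 → L0 miss wb→B4 [D]

WB = [0, 2, 3, 1, 4]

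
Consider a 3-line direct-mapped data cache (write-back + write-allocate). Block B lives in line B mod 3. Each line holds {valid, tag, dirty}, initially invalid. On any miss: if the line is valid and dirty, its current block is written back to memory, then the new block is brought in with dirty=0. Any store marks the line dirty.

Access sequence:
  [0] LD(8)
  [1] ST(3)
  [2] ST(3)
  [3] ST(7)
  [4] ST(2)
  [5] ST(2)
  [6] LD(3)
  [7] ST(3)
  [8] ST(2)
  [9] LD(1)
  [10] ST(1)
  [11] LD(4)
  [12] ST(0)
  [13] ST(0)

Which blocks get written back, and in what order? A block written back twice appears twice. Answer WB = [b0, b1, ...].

  0 | R B8 → L2 miss [-]
  1 | W B3 → L0 miss [D]
  2 | W B3 → L0 hit [D]
  3 | W B7 → L1 miss [D]
  4 | W B2 → L2 miss [D]
  5 | W B2 → L2 hit [D]
  6 | R B3 → L0 hit [D]
  7 | W B3 → L0 hit [D]
  8 | W B2 → L2 hit [D]
  9 | R B1 → L1 miss wb→B7 [-]
  10 | W B1 → L1 hit [D]
  11 | R B4 → L1 miss wb→B1 [-]
  12 | W B0 → L0 miss wb→B3 [D]
  13 | W B0 → L0 hit [D]

WB = [7, 1, 3]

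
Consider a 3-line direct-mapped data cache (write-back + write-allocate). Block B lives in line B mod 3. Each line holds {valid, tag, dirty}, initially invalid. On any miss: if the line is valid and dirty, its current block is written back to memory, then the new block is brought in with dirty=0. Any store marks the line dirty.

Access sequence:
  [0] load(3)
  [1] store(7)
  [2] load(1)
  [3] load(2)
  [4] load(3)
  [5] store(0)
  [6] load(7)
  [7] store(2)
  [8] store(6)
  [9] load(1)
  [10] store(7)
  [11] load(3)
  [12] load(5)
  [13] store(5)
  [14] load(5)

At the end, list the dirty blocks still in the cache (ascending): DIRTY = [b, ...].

  0 | R B3 → L0 miss [-]
  1 | W B7 → L1 miss [D]
  2 | R B1 → L1 miss wb→B7 [-]
  3 | R B2 → L2 miss [-]
  4 | R B3 → L0 hit [-]
  5 | W B0 → L0 miss [D]
  6 | R B7 → L1 miss [-]
  7 | W B2 → L2 hit [D]
  8 | W B6 → L0 miss wb→B0 [D]
  9 | R B1 → L1 miss [-]
  10 | W B7 → L1 miss [D]
  11 | R B3 → L0 miss wb→B6 [-]
  12 | R B5 → L2 miss wb→B2 [-]
  13 | W B5 → L2 hit [D]
  14 | R B5 → L2 hit [D]

DIRTY = [5, 7]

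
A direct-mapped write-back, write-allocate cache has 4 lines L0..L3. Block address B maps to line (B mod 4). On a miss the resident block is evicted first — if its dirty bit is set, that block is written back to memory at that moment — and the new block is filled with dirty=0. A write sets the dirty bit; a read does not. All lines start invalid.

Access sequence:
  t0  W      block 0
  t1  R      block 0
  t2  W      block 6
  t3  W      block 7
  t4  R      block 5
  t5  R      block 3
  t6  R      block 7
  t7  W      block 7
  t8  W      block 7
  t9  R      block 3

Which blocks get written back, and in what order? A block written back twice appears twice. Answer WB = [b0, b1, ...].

WB = [7, 7]

  0 | W B0 → L0 miss [D]
  1 | R B0 → L0 hit [D]
  2 | W B6 → L2 miss [D]
  3 | W B7 → L3 miss [D]
  4 | R B5 → L1 miss [-]
  5 | R B3 → L3 miss wb→B7 [-]
  6 | R B7 → L3 miss [-]
  7 | W B7 → L3 hit [D]
  8 | W B7 → L3 hit [D]
  9 | R B3 → L3 miss wb→B7 [-]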